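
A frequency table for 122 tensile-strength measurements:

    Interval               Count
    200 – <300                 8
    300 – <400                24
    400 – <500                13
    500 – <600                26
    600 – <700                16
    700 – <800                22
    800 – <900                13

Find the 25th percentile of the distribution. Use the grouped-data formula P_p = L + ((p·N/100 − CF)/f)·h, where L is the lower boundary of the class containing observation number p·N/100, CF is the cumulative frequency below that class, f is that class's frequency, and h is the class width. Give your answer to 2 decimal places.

393.75

N = 122; target position k = 25/100 · 122 = 30.5.
Cumulative frequencies: 8, 32, 45, 71, 87, 109, 122.
Observation 30.5 falls in the class 300 – <400.
L = 300, CF = 8, f = 24, h = 100.
P25 = 300 + ((30.5 − 8)/24)·100 = 300 + 93.75 = 393.75.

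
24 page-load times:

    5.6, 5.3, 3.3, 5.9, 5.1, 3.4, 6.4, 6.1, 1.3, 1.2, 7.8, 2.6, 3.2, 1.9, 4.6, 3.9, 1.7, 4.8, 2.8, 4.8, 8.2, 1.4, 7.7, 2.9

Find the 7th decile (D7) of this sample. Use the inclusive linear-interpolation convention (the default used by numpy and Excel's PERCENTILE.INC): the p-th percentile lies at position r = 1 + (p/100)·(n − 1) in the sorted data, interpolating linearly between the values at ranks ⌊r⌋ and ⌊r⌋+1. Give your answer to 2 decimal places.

5.33

Sorted: 1.2, 1.3, 1.4, 1.7, 1.9, 2.6, 2.8, 2.9, 3.2, 3.3, 3.4, 3.9, 4.6, 4.8, 4.8, 5.1, 5.3, 5.6, 5.9, 6.1, 6.4, 7.7, 7.8, 8.2.
n = 24.
r = 1 + (70/100)·(24 − 1) = 1 + 16.1 = 17.1.
Rank 17 is 5.3 and rank 18 is 5.6.
Interpolate: 5.3 + 0.1·(5.6 − 5.3) = 5.3 + 0.1·0.3 = 5.33.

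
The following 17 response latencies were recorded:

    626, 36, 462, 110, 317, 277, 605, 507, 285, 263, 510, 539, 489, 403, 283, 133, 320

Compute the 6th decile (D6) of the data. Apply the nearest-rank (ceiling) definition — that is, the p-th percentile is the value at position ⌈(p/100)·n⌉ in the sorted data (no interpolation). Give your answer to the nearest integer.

462

Sorted: 36, 110, 133, 263, 277, 283, 285, 317, 320, 403, 462, 489, 507, 510, 539, 605, 626.
n = 17.
Position = ⌈60/100 · 17⌉ = ⌈10.2⌉ = 11.
The value at rank 11 is 462.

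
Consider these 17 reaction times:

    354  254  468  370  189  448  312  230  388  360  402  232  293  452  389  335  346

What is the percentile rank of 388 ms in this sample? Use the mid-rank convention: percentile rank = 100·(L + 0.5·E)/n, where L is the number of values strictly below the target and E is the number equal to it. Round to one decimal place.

Sorted: 189, 230, 232, 254, 293, 312, 335, 346, 354, 360, 370, 388, 389, 402, 448, 452, 468.
Count below 388: L = 11; count equal: E = 1; n = 17.
Percentile rank = 100·(11 + 0.5·1)/17 = 100·11.5/17 = 67.65.

67.6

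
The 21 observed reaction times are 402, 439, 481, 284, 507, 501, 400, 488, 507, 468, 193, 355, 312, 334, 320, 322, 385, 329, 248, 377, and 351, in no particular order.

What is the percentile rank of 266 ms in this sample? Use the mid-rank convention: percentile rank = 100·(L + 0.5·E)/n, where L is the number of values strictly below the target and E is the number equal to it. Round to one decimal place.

Sorted: 193, 248, 284, 312, 320, 322, 329, 334, 351, 355, 377, 385, 400, 402, 439, 468, 481, 488, 501, 507, 507.
Count below 266: L = 2; count equal: E = 0; n = 21.
Percentile rank = 100·(2 + 0.5·0)/21 = 100·2/21 = 9.524.

9.5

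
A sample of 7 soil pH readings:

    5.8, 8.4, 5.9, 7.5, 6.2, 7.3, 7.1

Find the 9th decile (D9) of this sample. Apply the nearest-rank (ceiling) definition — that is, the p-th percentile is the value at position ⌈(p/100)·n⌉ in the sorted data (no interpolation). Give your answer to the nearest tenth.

Sorted: 5.8, 5.9, 6.2, 7.1, 7.3, 7.5, 8.4.
n = 7.
Position = ⌈90/100 · 7⌉ = ⌈6.3⌉ = 7.
The value at rank 7 is 8.4.

8.4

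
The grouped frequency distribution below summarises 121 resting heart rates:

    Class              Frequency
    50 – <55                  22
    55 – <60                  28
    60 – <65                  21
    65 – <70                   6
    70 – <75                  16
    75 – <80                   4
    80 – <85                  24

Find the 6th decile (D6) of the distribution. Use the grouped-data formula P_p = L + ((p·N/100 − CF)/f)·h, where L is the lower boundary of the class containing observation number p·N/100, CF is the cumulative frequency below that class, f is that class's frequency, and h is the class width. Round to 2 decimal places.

N = 121; target position k = 60/100 · 121 = 72.6.
Cumulative frequencies: 22, 50, 71, 77, 93, 97, 121.
Observation 72.6 falls in the class 65 – <70.
L = 65, CF = 71, f = 6, h = 5.
P60 = 65 + ((72.6 − 71)/6)·5 = 65 + 1.33333 = 66.3333.

66.33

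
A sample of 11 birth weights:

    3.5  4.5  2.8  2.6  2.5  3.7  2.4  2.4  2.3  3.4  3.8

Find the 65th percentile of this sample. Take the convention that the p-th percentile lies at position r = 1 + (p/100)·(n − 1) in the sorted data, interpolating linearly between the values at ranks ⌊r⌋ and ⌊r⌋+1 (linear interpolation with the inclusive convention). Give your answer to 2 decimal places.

3.45

Sorted: 2.3, 2.4, 2.4, 2.5, 2.6, 2.8, 3.4, 3.5, 3.7, 3.8, 4.5.
n = 11.
r = 1 + (65/100)·(11 − 1) = 1 + 6.5 = 7.5.
Rank 7 is 3.4 and rank 8 is 3.5.
Interpolate: 3.4 + 0.5·(3.5 − 3.4) = 3.4 + 0.5·0.1 = 3.45.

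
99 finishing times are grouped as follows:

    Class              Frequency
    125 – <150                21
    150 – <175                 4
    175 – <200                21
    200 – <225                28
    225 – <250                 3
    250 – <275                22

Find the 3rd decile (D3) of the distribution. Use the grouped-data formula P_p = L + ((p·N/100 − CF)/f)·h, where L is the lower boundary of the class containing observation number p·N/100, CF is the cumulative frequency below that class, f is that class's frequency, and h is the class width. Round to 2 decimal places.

N = 99; target position k = 30/100 · 99 = 29.7.
Cumulative frequencies: 21, 25, 46, 74, 77, 99.
Observation 29.7 falls in the class 175 – <200.
L = 175, CF = 25, f = 21, h = 25.
P30 = 175 + ((29.7 − 25)/21)·25 = 175 + 5.59524 = 180.595.

180.60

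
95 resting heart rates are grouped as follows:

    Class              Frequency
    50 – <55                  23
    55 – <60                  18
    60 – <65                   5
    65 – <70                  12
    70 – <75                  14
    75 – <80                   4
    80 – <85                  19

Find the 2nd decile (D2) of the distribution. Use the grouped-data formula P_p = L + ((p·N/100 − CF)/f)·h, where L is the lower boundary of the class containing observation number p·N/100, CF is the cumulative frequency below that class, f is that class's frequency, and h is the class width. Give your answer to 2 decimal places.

54.13

N = 95; target position k = 20/100 · 95 = 19.
Cumulative frequencies: 23, 41, 46, 58, 72, 76, 95.
Observation 19 falls in the class 50 – <55.
L = 50, CF = 0, f = 23, h = 5.
P20 = 50 + ((19 − 0)/23)·5 = 50 + 4.13043 = 54.1304.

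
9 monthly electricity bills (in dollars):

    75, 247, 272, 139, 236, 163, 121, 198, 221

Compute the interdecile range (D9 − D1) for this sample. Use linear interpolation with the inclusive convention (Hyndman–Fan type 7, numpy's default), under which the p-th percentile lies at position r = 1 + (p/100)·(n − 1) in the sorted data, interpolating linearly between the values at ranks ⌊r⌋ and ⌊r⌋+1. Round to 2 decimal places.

Sorted: 75, 121, 139, 163, 198, 221, 236, 247, 272.
n = 9.
P10: r = 1.8; ranks 1–2 are 75, 121; interpolating gives 111.8.
P90: r = 8.2; ranks 8–9 are 247, 272; interpolating gives 252.
Difference: 252 − 111.8 = 140.2.

140.20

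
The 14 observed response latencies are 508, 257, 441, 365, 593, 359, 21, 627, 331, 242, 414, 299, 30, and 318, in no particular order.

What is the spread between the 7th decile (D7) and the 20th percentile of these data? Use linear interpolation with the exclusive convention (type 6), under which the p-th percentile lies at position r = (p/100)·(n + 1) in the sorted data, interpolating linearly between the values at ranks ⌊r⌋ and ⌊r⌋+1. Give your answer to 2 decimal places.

Sorted: 21, 30, 242, 257, 299, 318, 331, 359, 365, 414, 441, 508, 593, 627.
n = 14.
P20: r = 3 (integer) → 242.
P70: r = 10.5; ranks 10–11 are 414, 441; interpolating gives 427.5.
Difference: 427.5 − 242 = 185.5.

185.50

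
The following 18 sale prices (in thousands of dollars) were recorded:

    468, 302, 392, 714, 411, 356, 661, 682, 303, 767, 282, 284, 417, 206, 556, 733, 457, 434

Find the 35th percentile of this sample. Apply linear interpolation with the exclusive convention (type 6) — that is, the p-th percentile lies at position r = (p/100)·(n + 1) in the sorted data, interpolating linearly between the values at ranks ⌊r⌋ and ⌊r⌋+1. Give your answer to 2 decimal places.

379.40

Sorted: 206, 282, 284, 302, 303, 356, 392, 411, 417, 434, 457, 468, 556, 661, 682, 714, 733, 767.
n = 18.
r = (35/100)·(18 + 1) = 6.65.
Rank 6 is 356 and rank 7 is 392.
Interpolate: 356 + 0.65·(392 − 356) = 356 + 0.65·36 = 379.4.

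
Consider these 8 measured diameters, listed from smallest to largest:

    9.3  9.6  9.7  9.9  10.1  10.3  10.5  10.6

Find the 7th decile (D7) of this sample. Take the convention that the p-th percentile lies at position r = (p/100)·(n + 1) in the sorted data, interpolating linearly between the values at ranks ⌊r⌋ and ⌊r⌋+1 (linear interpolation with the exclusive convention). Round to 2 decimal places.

10.36

n = 8.
r = (70/100)·(8 + 1) = 6.3.
Rank 6 is 10.3 and rank 7 is 10.5.
Interpolate: 10.3 + 0.3·(10.5 − 10.3) = 10.3 + 0.3·0.2 = 10.36.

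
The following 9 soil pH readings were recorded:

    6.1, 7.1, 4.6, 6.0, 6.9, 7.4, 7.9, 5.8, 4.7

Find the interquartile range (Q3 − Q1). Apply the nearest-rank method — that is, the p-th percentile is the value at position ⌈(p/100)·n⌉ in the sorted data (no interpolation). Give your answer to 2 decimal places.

Sorted: 4.6, 4.7, 5.8, 6.0, 6.1, 6.9, 7.1, 7.4, 7.9.
n = 9.
P25: rank ⌈25/100·9⌉ = 3 → 5.8.
P75: rank ⌈75/100·9⌉ = 7 → 7.1.
Difference: 7.1 − 5.8 = 1.3.

1.30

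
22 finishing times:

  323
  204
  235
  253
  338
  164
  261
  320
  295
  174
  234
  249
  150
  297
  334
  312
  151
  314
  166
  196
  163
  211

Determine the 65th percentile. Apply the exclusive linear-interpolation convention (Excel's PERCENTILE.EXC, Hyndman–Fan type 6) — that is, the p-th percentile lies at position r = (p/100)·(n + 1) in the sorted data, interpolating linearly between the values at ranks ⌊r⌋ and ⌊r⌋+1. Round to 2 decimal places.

293.30

Sorted: 150, 151, 163, 164, 166, 174, 196, 204, 211, 234, 235, 249, 253, 261, 295, 297, 312, 314, 320, 323, 334, 338.
n = 22.
r = (65/100)·(22 + 1) = 14.95.
Rank 14 is 261 and rank 15 is 295.
Interpolate: 261 + 0.95·(295 − 261) = 261 + 0.95·34 = 293.3.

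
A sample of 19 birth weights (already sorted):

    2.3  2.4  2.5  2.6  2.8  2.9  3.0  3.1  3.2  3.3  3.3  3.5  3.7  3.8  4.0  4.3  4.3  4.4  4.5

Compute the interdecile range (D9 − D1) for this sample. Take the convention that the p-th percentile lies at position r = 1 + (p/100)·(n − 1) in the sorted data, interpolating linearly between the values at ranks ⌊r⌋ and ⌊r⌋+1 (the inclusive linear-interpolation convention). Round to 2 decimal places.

1.84

n = 19.
P10: r = 2.8; ranks 2–3 are 2.4, 2.5; interpolating gives 2.48.
P90: r = 17.2; ranks 17–18 are 4.3, 4.4; interpolating gives 4.32.
Difference: 4.32 − 2.48 = 1.84.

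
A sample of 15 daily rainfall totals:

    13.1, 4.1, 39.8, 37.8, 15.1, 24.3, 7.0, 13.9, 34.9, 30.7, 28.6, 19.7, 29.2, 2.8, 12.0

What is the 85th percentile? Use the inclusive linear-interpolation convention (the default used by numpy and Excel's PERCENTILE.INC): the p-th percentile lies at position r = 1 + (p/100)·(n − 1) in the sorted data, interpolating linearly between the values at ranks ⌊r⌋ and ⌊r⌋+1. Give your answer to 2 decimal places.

34.48

Sorted: 2.8, 4.1, 7.0, 12.0, 13.1, 13.9, 15.1, 19.7, 24.3, 28.6, 29.2, 30.7, 34.9, 37.8, 39.8.
n = 15.
r = 1 + (85/100)·(15 − 1) = 1 + 11.9 = 12.9.
Rank 12 is 30.7 and rank 13 is 34.9.
Interpolate: 30.7 + 0.9·(34.9 − 30.7) = 30.7 + 0.9·4.2 = 34.48.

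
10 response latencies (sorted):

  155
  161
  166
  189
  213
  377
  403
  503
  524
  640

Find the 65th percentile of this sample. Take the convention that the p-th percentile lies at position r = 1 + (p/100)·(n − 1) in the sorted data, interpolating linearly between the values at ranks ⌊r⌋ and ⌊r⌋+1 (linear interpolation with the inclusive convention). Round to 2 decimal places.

399.10

n = 10.
r = 1 + (65/100)·(10 − 1) = 1 + 5.85 = 6.85.
Rank 6 is 377 and rank 7 is 403.
Interpolate: 377 + 0.85·(403 − 377) = 377 + 0.85·26 = 399.1.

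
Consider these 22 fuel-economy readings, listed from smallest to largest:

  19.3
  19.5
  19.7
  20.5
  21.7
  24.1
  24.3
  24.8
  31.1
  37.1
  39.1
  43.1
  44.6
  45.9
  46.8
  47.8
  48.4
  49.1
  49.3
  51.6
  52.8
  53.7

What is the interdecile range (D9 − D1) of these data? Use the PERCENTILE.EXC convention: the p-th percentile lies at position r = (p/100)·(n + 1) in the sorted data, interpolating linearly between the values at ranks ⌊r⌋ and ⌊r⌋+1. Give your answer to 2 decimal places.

32.88

n = 22.
P10: r = 2.3; ranks 2–3 are 19.5, 19.7; interpolating gives 19.56.
P90: r = 20.7; ranks 20–21 are 51.6, 52.8; interpolating gives 52.44.
Difference: 52.44 − 19.56 = 32.88.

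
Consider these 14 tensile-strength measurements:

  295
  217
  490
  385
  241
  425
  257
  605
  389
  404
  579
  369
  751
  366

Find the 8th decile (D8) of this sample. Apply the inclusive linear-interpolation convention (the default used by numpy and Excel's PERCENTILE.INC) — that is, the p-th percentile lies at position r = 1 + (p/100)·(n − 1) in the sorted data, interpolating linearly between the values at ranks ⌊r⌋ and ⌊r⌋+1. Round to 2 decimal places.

Sorted: 217, 241, 257, 295, 366, 369, 385, 389, 404, 425, 490, 579, 605, 751.
n = 14.
r = 1 + (80/100)·(14 − 1) = 1 + 10.4 = 11.4.
Rank 11 is 490 and rank 12 is 579.
Interpolate: 490 + 0.4·(579 − 490) = 490 + 0.4·89 = 525.6.

525.60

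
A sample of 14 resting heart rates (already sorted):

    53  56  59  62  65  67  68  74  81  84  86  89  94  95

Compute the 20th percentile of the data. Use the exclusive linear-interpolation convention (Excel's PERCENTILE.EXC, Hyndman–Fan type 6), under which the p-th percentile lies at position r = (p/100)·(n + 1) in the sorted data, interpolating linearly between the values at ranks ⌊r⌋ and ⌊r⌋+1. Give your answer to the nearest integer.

n = 14.
r = (20/100)·(14 + 1) = 3.
r is an integer, so P20 is the value at rank 3: 59.

59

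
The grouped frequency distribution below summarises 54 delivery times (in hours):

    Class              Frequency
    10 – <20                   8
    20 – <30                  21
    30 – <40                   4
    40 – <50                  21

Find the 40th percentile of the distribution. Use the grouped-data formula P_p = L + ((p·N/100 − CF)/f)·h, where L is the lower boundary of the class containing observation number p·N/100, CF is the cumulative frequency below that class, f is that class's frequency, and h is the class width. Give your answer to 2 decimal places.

26.48

N = 54; target position k = 40/100 · 54 = 21.6.
Cumulative frequencies: 8, 29, 33, 54.
Observation 21.6 falls in the class 20 – <30.
L = 20, CF = 8, f = 21, h = 10.
P40 = 20 + ((21.6 − 8)/21)·10 = 20 + 6.47619 = 26.4762.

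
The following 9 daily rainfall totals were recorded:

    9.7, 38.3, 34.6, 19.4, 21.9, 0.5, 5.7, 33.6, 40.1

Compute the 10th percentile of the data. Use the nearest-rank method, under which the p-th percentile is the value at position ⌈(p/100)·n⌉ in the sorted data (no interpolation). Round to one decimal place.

0.5

Sorted: 0.5, 5.7, 9.7, 19.4, 21.9, 33.6, 34.6, 38.3, 40.1.
n = 9.
Position = ⌈10/100 · 9⌉ = ⌈0.9⌉ = 1.
The value at rank 1 is 0.5.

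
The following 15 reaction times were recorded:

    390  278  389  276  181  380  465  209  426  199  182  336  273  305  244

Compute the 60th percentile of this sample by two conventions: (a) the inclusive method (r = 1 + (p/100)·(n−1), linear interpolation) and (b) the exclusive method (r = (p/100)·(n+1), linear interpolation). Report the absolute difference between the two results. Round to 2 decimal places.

6.20

Sorted: 181, 182, 199, 209, 244, 273, 276, 278, 305, 336, 380, 389, 390, 426, 465.
n = 15.
(a) r = 9.4; between ranks 9 (305) and 10 (336): 317.4.
(b) r = 9.6; between ranks 9 (305) and 10 (336): 323.6.
|317.4 − 323.6| = 6.2.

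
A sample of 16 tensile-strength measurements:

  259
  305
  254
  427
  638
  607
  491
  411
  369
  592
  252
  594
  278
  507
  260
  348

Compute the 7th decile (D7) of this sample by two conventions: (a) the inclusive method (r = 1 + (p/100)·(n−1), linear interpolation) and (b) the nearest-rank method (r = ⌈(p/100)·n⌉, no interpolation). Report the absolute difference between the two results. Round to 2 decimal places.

8.00

Sorted: 252, 254, 259, 260, 278, 305, 348, 369, 411, 427, 491, 507, 592, 594, 607, 638.
n = 16.
(a) r = 11.5; between ranks 11 (491) and 12 (507): 499.
(b) the nearest-rank method: rank 12 → 507.
|499 − 507| = 8.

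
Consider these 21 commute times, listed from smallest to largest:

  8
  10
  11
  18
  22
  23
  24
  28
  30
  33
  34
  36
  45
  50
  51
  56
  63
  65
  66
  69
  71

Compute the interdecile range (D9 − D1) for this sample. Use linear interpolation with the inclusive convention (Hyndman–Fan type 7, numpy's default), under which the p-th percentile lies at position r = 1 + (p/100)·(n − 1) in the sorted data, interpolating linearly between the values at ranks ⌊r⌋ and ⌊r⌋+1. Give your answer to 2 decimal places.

55.00

n = 21.
P10: r = 3 (integer) → 11.
P90: r = 19 (integer) → 66.
Difference: 66 − 11 = 55.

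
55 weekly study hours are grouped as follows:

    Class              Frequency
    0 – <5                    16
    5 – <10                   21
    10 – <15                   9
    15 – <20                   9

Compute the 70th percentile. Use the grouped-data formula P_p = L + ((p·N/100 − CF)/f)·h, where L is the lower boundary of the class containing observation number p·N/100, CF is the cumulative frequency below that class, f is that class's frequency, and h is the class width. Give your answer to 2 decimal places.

N = 55; target position k = 70/100 · 55 = 38.5.
Cumulative frequencies: 16, 37, 46, 55.
Observation 38.5 falls in the class 10 – <15.
L = 10, CF = 37, f = 9, h = 5.
P70 = 10 + ((38.5 − 37)/9)·5 = 10 + 0.833333 = 10.8333.

10.83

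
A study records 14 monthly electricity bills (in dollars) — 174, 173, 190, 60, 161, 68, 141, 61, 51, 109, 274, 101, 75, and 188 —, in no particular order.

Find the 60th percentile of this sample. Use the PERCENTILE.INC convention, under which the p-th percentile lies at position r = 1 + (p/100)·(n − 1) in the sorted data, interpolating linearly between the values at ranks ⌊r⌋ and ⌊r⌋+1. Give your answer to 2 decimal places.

Sorted: 51, 60, 61, 68, 75, 101, 109, 141, 161, 173, 174, 188, 190, 274.
n = 14.
r = 1 + (60/100)·(14 − 1) = 1 + 7.8 = 8.8.
Rank 8 is 141 and rank 9 is 161.
Interpolate: 141 + 0.8·(161 − 141) = 141 + 0.8·20 = 157.

157.00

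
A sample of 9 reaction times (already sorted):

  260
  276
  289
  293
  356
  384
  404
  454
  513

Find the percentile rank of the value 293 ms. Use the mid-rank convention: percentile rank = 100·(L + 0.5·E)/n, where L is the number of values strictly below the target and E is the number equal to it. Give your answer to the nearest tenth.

Count below 293: L = 3; count equal: E = 1; n = 9.
Percentile rank = 100·(3 + 0.5·1)/9 = 100·3.5/9 = 38.89.

38.9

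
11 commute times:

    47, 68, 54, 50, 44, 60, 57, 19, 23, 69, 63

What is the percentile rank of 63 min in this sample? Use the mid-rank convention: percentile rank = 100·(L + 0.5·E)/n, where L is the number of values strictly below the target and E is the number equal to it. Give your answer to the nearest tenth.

Sorted: 19, 23, 44, 47, 50, 54, 57, 60, 63, 68, 69.
Count below 63: L = 8; count equal: E = 1; n = 11.
Percentile rank = 100·(8 + 0.5·1)/11 = 100·8.5/11 = 77.27.

77.3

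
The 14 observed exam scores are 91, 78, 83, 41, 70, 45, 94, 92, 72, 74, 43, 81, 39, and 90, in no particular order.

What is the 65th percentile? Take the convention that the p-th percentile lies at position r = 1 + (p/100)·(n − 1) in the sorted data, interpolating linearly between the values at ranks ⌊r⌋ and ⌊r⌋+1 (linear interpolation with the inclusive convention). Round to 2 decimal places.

Sorted: 39, 41, 43, 45, 70, 72, 74, 78, 81, 83, 90, 91, 92, 94.
n = 14.
r = 1 + (65/100)·(14 − 1) = 1 + 8.45 = 9.45.
Rank 9 is 81 and rank 10 is 83.
Interpolate: 81 + 0.45·(83 − 81) = 81 + 0.45·2 = 81.9.

81.90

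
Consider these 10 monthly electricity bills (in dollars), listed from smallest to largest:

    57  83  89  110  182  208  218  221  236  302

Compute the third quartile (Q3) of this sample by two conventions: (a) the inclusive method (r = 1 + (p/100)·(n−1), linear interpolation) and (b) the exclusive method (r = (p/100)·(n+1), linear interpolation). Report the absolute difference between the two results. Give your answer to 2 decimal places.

n = 10.
(a) r = 7.75; between ranks 7 (218) and 8 (221): 220.25.
(b) r = 8.25; between ranks 8 (221) and 9 (236): 224.75.
|220.25 − 224.75| = 4.5.

4.50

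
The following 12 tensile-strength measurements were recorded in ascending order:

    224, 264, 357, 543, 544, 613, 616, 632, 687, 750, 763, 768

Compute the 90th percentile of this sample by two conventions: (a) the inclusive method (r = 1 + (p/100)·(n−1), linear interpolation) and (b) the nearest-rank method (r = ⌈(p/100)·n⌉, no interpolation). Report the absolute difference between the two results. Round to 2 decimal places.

n = 12.
(a) r = 10.9; between ranks 10 (750) and 11 (763): 761.7.
(b) the nearest-rank method: rank 11 → 763.
|761.7 − 763| = 1.3.

1.30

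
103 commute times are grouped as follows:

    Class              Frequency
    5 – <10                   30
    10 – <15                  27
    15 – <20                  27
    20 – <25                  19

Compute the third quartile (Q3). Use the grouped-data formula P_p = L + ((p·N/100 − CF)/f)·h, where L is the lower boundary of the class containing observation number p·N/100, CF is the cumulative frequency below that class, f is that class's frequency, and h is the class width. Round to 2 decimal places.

N = 103; target position k = 75/100 · 103 = 77.25.
Cumulative frequencies: 30, 57, 84, 103.
Observation 77.25 falls in the class 15 – <20.
L = 15, CF = 57, f = 27, h = 5.
P75 = 15 + ((77.25 − 57)/27)·5 = 15 + 3.75 = 18.75.

18.75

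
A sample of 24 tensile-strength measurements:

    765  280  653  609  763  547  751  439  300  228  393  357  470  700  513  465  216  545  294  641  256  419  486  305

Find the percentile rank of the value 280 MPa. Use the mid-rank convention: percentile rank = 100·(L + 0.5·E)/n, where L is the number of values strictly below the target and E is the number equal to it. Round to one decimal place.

14.6

Sorted: 216, 228, 256, 280, 294, 300, 305, 357, 393, 419, 439, 465, 470, 486, 513, 545, 547, 609, 641, 653, 700, 751, 763, 765.
Count below 280: L = 3; count equal: E = 1; n = 24.
Percentile rank = 100·(3 + 0.5·1)/24 = 100·3.5/24 = 14.58.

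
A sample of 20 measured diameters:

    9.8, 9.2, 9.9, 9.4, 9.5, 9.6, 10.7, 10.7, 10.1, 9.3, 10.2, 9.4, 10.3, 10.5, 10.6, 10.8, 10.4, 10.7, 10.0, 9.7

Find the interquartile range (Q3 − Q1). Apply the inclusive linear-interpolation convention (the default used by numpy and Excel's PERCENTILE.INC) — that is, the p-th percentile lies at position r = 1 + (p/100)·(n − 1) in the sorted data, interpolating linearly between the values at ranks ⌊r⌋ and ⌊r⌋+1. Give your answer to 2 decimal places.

0.95

Sorted: 9.2, 9.3, 9.4, 9.4, 9.5, 9.6, 9.7, 9.8, 9.9, 10.0, 10.1, 10.2, 10.3, 10.4, 10.5, 10.6, 10.7, 10.7, 10.7, 10.8.
n = 20.
P25: r = 5.75; ranks 5–6 are 9.5, 9.6; interpolating gives 9.575.
P75: r = 15.25; ranks 15–16 are 10.5, 10.6; interpolating gives 10.525.
Difference: 10.525 − 9.575 = 0.95.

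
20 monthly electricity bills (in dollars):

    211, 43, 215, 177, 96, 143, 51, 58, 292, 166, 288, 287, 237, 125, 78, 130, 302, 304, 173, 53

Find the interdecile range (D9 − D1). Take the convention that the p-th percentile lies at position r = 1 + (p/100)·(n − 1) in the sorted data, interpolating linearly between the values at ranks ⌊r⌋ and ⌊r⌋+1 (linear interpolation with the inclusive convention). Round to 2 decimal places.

240.20

Sorted: 43, 51, 53, 58, 78, 96, 125, 130, 143, 166, 173, 177, 211, 215, 237, 287, 288, 292, 302, 304.
n = 20.
P10: r = 2.9; ranks 2–3 are 51, 53; interpolating gives 52.8.
P90: r = 18.1; ranks 18–19 are 292, 302; interpolating gives 293.
Difference: 293 − 52.8 = 240.2.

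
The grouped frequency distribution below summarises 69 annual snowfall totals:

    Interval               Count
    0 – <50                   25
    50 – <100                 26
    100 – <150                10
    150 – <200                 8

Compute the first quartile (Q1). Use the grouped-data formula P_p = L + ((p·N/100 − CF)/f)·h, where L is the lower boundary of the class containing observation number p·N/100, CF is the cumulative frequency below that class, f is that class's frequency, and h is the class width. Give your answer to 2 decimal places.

34.50

N = 69; target position k = 25/100 · 69 = 17.25.
Cumulative frequencies: 25, 51, 61, 69.
Observation 17.25 falls in the class 0 – <50.
L = 0, CF = 0, f = 25, h = 50.
P25 = 0 + ((17.25 − 0)/25)·50 = 0 + 34.5 = 34.5.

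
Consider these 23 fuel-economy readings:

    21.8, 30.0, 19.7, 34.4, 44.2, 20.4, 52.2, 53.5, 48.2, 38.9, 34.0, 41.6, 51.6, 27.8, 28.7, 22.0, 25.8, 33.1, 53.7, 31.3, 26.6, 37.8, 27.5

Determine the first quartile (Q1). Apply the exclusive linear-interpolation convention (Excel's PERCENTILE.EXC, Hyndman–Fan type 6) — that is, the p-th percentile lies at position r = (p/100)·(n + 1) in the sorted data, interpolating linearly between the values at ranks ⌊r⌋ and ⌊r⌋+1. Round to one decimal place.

26.6

Sorted: 19.7, 20.4, 21.8, 22.0, 25.8, 26.6, 27.5, 27.8, 28.7, 30.0, 31.3, 33.1, 34.0, 34.4, 37.8, 38.9, 41.6, 44.2, 48.2, 51.6, 52.2, 53.5, 53.7.
n = 23.
r = (25/100)·(23 + 1) = 6.
r is an integer, so P25 is the value at rank 6: 26.6.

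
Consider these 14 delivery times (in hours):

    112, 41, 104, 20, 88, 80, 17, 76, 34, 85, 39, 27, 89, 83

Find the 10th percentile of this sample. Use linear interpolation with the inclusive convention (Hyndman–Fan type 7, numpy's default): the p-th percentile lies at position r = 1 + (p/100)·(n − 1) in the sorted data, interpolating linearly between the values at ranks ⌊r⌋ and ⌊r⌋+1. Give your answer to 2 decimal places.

22.10

Sorted: 17, 20, 27, 34, 39, 41, 76, 80, 83, 85, 88, 89, 104, 112.
n = 14.
r = 1 + (10/100)·(14 − 1) = 1 + 1.3 = 2.3.
Rank 2 is 20 and rank 3 is 27.
Interpolate: 20 + 0.3·(27 − 20) = 20 + 0.3·7 = 22.1.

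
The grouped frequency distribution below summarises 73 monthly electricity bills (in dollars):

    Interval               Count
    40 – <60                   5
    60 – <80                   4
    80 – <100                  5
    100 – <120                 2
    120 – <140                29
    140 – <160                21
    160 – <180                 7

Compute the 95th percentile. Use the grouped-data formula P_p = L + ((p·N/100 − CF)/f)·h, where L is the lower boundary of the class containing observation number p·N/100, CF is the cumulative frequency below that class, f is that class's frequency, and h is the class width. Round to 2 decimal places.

N = 73; target position k = 95/100 · 73 = 69.35.
Cumulative frequencies: 5, 9, 14, 16, 45, 66, 73.
Observation 69.35 falls in the class 160 – <180.
L = 160, CF = 66, f = 7, h = 20.
P95 = 160 + ((69.35 − 66)/7)·20 = 160 + 9.57143 = 169.571.

169.57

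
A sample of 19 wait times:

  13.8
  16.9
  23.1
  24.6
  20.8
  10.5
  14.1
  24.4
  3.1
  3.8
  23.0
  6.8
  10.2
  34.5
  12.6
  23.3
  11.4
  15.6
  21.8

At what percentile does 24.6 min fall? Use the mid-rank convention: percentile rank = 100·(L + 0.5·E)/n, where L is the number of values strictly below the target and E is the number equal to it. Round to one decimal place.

92.1

Sorted: 3.1, 3.8, 6.8, 10.2, 10.5, 11.4, 12.6, 13.8, 14.1, 15.6, 16.9, 20.8, 21.8, 23.0, 23.1, 23.3, 24.4, 24.6, 34.5.
Count below 24.6: L = 17; count equal: E = 1; n = 19.
Percentile rank = 100·(17 + 0.5·1)/19 = 100·17.5/19 = 92.11.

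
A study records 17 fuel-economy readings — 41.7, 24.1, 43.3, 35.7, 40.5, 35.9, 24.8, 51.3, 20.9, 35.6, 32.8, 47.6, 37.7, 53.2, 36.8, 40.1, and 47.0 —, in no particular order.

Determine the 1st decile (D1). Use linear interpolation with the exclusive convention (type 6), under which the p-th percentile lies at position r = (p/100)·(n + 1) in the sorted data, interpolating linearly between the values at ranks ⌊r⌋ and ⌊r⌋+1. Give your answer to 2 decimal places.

23.46

Sorted: 20.9, 24.1, 24.8, 32.8, 35.6, 35.7, 35.9, 36.8, 37.7, 40.1, 40.5, 41.7, 43.3, 47.0, 47.6, 51.3, 53.2.
n = 17.
r = (10/100)·(17 + 1) = 1.8.
Rank 1 is 20.9 and rank 2 is 24.1.
Interpolate: 20.9 + 0.8·(24.1 − 20.9) = 20.9 + 0.8·3.2 = 23.46.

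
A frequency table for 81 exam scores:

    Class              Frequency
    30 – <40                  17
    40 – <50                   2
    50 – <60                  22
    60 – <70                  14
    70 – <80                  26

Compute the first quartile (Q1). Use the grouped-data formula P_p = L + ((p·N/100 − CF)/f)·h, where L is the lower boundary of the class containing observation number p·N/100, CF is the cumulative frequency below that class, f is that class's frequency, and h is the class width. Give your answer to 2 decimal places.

50.57

N = 81; target position k = 25/100 · 81 = 20.25.
Cumulative frequencies: 17, 19, 41, 55, 81.
Observation 20.25 falls in the class 50 – <60.
L = 50, CF = 19, f = 22, h = 10.
P25 = 50 + ((20.25 − 19)/22)·10 = 50 + 0.568182 = 50.5682.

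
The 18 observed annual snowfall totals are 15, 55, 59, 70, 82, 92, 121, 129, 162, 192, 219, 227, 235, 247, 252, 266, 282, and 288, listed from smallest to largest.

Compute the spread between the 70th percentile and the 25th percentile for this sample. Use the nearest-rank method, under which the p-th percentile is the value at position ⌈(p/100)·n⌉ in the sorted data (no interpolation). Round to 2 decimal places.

n = 18.
P25: rank ⌈25/100·18⌉ = 5 → 82.
P70: rank ⌈70/100·18⌉ = 13 → 235.
Difference: 235 − 82 = 153.

153.00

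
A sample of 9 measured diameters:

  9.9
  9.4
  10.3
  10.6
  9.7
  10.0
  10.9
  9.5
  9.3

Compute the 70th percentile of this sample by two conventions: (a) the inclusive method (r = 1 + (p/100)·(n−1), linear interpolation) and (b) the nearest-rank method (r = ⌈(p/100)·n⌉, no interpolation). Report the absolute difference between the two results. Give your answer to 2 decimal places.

Sorted: 9.3, 9.4, 9.5, 9.7, 9.9, 10.0, 10.3, 10.6, 10.9.
n = 9.
(a) r = 6.6; between ranks 6 (10.0) and 7 (10.3): 10.18.
(b) the nearest-rank method: rank 7 → 10.3.
|10.18 − 10.3| = 0.12.

0.12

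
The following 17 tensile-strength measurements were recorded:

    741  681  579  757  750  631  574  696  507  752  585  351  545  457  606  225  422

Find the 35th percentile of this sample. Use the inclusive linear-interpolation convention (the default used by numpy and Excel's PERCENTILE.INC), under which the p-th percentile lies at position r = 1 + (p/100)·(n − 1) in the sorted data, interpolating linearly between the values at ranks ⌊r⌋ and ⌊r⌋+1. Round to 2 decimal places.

562.40

Sorted: 225, 351, 422, 457, 507, 545, 574, 579, 585, 606, 631, 681, 696, 741, 750, 752, 757.
n = 17.
r = 1 + (35/100)·(17 − 1) = 1 + 5.6 = 6.6.
Rank 6 is 545 and rank 7 is 574.
Interpolate: 545 + 0.6·(574 − 545) = 545 + 0.6·29 = 562.4.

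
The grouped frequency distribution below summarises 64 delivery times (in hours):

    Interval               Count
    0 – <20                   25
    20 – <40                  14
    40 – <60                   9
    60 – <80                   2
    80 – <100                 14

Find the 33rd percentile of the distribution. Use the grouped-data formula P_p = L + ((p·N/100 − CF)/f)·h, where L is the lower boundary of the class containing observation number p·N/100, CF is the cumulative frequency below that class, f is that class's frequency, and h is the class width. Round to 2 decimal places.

16.90

N = 64; target position k = 33/100 · 64 = 21.12.
Cumulative frequencies: 25, 39, 48, 50, 64.
Observation 21.12 falls in the class 0 – <20.
L = 0, CF = 0, f = 25, h = 20.
P33 = 0 + ((21.12 − 0)/25)·20 = 0 + 16.896 = 16.896.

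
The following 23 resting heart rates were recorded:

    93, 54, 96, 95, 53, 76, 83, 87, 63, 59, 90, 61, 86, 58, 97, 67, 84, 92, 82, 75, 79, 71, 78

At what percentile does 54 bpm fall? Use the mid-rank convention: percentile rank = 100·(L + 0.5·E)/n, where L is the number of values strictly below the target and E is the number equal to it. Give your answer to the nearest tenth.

6.5

Sorted: 53, 54, 58, 59, 61, 63, 67, 71, 75, 76, 78, 79, 82, 83, 84, 86, 87, 90, 92, 93, 95, 96, 97.
Count below 54: L = 1; count equal: E = 1; n = 23.
Percentile rank = 100·(1 + 0.5·1)/23 = 100·1.5/23 = 6.522.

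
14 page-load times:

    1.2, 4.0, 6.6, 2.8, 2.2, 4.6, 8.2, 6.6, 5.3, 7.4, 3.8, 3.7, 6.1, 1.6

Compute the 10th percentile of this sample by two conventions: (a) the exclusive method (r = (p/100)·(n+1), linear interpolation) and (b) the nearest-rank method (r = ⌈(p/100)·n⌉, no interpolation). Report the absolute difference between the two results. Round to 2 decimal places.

Sorted: 1.2, 1.6, 2.2, 2.8, 3.7, 3.8, 4.0, 4.6, 5.3, 6.1, 6.6, 6.6, 7.4, 8.2.
n = 14.
(a) r = 1.5; between ranks 1 (1.2) and 2 (1.6): 1.4.
(b) the nearest-rank method: rank 2 → 1.6.
|1.4 − 1.6| = 0.2.

0.20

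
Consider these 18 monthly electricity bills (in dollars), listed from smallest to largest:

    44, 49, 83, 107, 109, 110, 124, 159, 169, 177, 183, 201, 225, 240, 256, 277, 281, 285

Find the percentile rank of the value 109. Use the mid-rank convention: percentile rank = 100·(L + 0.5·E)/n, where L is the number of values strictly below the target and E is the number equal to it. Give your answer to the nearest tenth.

25.0

Count below 109: L = 4; count equal: E = 1; n = 18.
Percentile rank = 100·(4 + 0.5·1)/18 = 100·4.5/18 = 25.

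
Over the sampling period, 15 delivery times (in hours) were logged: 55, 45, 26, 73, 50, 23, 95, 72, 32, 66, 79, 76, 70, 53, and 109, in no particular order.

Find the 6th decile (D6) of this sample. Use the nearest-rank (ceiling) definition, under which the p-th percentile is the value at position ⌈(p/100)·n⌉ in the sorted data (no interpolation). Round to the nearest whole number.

Sorted: 23, 26, 32, 45, 50, 53, 55, 66, 70, 72, 73, 76, 79, 95, 109.
n = 15.
Position = ⌈60/100 · 15⌉ = ⌈9⌉ = 9.
The value at rank 9 is 70.

70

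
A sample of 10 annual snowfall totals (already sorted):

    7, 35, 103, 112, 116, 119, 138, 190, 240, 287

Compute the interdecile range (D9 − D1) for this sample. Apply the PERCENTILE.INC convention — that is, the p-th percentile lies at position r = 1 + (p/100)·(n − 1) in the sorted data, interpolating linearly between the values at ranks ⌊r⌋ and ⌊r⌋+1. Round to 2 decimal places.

212.50

n = 10.
P10: r = 1.9; ranks 1–2 are 7, 35; interpolating gives 32.2.
P90: r = 9.1; ranks 9–10 are 240, 287; interpolating gives 244.7.
Difference: 244.7 − 32.2 = 212.5.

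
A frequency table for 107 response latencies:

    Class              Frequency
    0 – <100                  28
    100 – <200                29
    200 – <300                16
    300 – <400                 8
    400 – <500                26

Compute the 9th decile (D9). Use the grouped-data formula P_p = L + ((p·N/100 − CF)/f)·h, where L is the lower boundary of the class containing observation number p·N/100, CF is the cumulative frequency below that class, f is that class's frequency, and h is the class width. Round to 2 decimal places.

458.85

N = 107; target position k = 90/100 · 107 = 96.3.
Cumulative frequencies: 28, 57, 73, 81, 107.
Observation 96.3 falls in the class 400 – <500.
L = 400, CF = 81, f = 26, h = 100.
P90 = 400 + ((96.3 − 81)/26)·100 = 400 + 58.8462 = 458.846.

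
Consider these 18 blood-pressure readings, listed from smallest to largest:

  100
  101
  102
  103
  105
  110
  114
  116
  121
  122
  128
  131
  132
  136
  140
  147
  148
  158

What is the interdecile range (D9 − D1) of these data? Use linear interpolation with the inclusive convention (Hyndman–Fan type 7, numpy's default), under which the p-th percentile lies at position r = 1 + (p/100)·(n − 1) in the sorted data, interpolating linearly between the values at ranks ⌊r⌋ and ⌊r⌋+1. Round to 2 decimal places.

n = 18.
P10: r = 2.7; ranks 2–3 are 101, 102; interpolating gives 101.7.
P90: r = 16.3; ranks 16–17 are 147, 148; interpolating gives 147.3.
Difference: 147.3 − 101.7 = 45.6.

45.60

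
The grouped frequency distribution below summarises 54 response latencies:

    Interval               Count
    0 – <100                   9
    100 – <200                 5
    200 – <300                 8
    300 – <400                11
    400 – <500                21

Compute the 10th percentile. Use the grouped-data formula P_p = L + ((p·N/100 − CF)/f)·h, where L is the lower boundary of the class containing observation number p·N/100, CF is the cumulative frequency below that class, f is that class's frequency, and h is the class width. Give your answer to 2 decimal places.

N = 54; target position k = 10/100 · 54 = 5.4.
Cumulative frequencies: 9, 14, 22, 33, 54.
Observation 5.4 falls in the class 0 – <100.
L = 0, CF = 0, f = 9, h = 100.
P10 = 0 + ((5.4 − 0)/9)·100 = 0 + 60 = 60.

60.00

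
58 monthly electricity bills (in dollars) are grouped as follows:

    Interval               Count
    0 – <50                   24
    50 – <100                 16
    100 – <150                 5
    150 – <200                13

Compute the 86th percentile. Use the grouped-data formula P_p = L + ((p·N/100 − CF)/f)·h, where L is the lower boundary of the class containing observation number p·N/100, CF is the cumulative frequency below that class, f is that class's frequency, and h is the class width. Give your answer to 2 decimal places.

168.77

N = 58; target position k = 86/100 · 58 = 49.88.
Cumulative frequencies: 24, 40, 45, 58.
Observation 49.88 falls in the class 150 – <200.
L = 150, CF = 45, f = 13, h = 50.
P86 = 150 + ((49.88 − 45)/13)·50 = 150 + 18.7692 = 168.769.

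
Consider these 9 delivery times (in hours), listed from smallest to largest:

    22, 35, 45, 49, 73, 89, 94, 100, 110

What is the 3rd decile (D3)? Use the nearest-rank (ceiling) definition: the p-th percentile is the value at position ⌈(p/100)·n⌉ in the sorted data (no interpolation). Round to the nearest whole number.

45

n = 9.
Position = ⌈30/100 · 9⌉ = ⌈2.7⌉ = 3.
The value at rank 3 is 45.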